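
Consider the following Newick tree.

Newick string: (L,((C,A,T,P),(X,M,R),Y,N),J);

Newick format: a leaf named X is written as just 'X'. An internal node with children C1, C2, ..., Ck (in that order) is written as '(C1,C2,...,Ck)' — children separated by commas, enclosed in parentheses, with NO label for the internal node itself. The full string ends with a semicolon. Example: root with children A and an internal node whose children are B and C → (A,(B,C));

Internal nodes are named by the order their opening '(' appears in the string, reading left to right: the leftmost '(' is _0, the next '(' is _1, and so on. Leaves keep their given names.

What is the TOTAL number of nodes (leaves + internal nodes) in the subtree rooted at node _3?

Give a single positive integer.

Newick: (L,((C,A,T,P),(X,M,R),Y,N),J);
Locate _3: it is the '(' at position 14 (the 4th '(' reading left to right).
Query: subtree rooted at _3
_3: subtree_size = 1 + 3
  X: subtree_size = 1 + 0
  M: subtree_size = 1 + 0
  R: subtree_size = 1 + 0
Total subtree size of _3: 4

Answer: 4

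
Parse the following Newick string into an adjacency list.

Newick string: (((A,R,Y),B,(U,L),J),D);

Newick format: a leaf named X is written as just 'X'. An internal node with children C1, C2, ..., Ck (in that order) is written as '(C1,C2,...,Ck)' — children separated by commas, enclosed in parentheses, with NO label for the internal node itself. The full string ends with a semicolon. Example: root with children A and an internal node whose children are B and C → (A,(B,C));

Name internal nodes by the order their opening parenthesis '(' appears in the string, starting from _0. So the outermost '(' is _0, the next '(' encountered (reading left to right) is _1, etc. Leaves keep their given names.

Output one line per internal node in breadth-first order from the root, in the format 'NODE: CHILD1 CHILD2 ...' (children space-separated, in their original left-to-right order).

Answer: _0: _1 D
_1: _2 B _3 J
_2: A R Y
_3: U L

Derivation:
Input: (((A,R,Y),B,(U,L),J),D);
Scanning left-to-right, naming '(' by encounter order:
  pos 0: '(' -> open internal node _0 (depth 1)
  pos 1: '(' -> open internal node _1 (depth 2)
  pos 2: '(' -> open internal node _2 (depth 3)
  pos 8: ')' -> close internal node _2 (now at depth 2)
  pos 12: '(' -> open internal node _3 (depth 3)
  pos 16: ')' -> close internal node _3 (now at depth 2)
  pos 19: ')' -> close internal node _1 (now at depth 1)
  pos 22: ')' -> close internal node _0 (now at depth 0)
Total internal nodes: 4
BFS adjacency from root:
  _0: _1 D
  _1: _2 B _3 J
  _2: A R Y
  _3: U L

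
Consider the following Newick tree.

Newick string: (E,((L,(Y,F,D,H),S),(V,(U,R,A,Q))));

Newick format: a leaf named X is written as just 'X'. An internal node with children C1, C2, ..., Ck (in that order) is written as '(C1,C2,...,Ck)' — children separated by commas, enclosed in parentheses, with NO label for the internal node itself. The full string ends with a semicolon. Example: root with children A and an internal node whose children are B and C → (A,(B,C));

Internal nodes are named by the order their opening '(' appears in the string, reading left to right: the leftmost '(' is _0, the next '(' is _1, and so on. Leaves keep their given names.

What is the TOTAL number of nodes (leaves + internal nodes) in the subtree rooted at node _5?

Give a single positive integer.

Answer: 5

Derivation:
Newick: (E,((L,(Y,F,D,H),S),(V,(U,R,A,Q))));
Locate _5: it is the '(' at position 23 (the 6th '(' reading left to right).
Query: subtree rooted at _5
_5: subtree_size = 1 + 4
  U: subtree_size = 1 + 0
  R: subtree_size = 1 + 0
  A: subtree_size = 1 + 0
  Q: subtree_size = 1 + 0
Total subtree size of _5: 5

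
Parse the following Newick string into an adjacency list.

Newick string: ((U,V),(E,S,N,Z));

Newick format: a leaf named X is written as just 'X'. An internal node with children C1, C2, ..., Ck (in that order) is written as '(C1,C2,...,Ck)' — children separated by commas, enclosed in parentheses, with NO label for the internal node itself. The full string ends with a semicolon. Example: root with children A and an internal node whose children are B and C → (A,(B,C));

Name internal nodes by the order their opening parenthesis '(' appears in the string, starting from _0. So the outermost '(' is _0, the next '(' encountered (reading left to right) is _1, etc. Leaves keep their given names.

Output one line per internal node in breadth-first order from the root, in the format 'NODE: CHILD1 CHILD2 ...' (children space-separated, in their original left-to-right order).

Answer: _0: _1 _2
_1: U V
_2: E S N Z

Derivation:
Input: ((U,V),(E,S,N,Z));
Scanning left-to-right, naming '(' by encounter order:
  pos 0: '(' -> open internal node _0 (depth 1)
  pos 1: '(' -> open internal node _1 (depth 2)
  pos 5: ')' -> close internal node _1 (now at depth 1)
  pos 7: '(' -> open internal node _2 (depth 2)
  pos 15: ')' -> close internal node _2 (now at depth 1)
  pos 16: ')' -> close internal node _0 (now at depth 0)
Total internal nodes: 3
BFS adjacency from root:
  _0: _1 _2
  _1: U V
  _2: E S N Z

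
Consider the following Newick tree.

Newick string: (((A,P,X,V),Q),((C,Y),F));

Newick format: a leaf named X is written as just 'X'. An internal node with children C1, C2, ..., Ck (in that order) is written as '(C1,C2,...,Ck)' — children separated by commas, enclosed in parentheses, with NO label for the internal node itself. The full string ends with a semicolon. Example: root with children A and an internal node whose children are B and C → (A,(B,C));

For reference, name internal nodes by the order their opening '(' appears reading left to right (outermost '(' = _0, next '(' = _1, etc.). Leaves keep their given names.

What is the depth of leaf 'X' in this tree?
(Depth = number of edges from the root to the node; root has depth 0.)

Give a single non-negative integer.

Newick: (((A,P,X,V),Q),((C,Y),F));
Naming internals by '(' encounter order: outermost '(' = _0, next = _1, ...
Query node: X
Path from root: _0 -> _1 -> _2 -> X
Depth of X: 3 (number of edges from root)

Answer: 3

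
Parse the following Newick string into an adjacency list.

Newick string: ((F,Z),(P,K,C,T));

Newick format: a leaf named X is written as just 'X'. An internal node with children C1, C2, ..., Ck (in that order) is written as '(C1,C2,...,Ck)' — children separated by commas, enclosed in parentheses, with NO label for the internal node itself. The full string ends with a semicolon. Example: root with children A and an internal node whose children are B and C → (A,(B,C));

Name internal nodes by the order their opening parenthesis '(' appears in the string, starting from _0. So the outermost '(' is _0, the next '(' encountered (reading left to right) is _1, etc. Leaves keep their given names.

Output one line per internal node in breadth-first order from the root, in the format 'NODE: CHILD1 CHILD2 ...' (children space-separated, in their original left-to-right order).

Input: ((F,Z),(P,K,C,T));
Scanning left-to-right, naming '(' by encounter order:
  pos 0: '(' -> open internal node _0 (depth 1)
  pos 1: '(' -> open internal node _1 (depth 2)
  pos 5: ')' -> close internal node _1 (now at depth 1)
  pos 7: '(' -> open internal node _2 (depth 2)
  pos 15: ')' -> close internal node _2 (now at depth 1)
  pos 16: ')' -> close internal node _0 (now at depth 0)
Total internal nodes: 3
BFS adjacency from root:
  _0: _1 _2
  _1: F Z
  _2: P K C T

Answer: _0: _1 _2
_1: F Z
_2: P K C T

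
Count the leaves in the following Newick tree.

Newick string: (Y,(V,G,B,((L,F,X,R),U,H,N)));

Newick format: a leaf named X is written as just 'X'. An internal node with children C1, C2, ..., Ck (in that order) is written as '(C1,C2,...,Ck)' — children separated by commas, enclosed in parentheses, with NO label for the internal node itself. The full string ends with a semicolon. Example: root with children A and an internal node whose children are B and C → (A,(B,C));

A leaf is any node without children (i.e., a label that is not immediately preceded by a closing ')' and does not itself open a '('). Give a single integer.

Newick: (Y,(V,G,B,((L,F,X,R),U,H,N)));
Scan left-to-right; a leaf is any maximal label run not followed by '(':
  pos 1: leaf 'Y' → count = 1
  pos 4: leaf 'V' → count = 2
  pos 6: leaf 'G' → count = 3
  pos 8: leaf 'B' → count = 4
  pos 12: leaf 'L' → count = 5
  pos 14: leaf 'F' → count = 6
  pos 16: leaf 'X' → count = 7
  pos 18: leaf 'R' → count = 8
  pos 21: leaf 'U' → count = 9
  pos 23: leaf 'H' → count = 10
  pos 25: leaf 'N' → count = 11
Total leaves: 11

Answer: 11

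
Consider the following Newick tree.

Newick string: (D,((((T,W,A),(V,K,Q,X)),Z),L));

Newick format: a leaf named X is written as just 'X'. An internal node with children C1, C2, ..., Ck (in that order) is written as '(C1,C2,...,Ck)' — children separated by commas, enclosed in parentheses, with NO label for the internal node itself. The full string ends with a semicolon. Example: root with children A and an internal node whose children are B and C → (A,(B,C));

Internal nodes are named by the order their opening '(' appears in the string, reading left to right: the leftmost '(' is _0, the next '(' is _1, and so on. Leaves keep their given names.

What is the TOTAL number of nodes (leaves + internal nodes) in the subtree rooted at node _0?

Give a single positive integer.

Answer: 16

Derivation:
Newick: (D,((((T,W,A),(V,K,Q,X)),Z),L));
Locate _0: it is the '(' at position 0 (the 1st '(' reading left to right).
Query: subtree rooted at _0
_0: subtree_size = 1 + 15
  D: subtree_size = 1 + 0
  _1: subtree_size = 1 + 13
    _2: subtree_size = 1 + 11
      _3: subtree_size = 1 + 9
        _4: subtree_size = 1 + 3
          T: subtree_size = 1 + 0
          W: subtree_size = 1 + 0
          A: subtree_size = 1 + 0
        _5: subtree_size = 1 + 4
          V: subtree_size = 1 + 0
          K: subtree_size = 1 + 0
          Q: subtree_size = 1 + 0
          X: subtree_size = 1 + 0
      Z: subtree_size = 1 + 0
    L: subtree_size = 1 + 0
Total subtree size of _0: 16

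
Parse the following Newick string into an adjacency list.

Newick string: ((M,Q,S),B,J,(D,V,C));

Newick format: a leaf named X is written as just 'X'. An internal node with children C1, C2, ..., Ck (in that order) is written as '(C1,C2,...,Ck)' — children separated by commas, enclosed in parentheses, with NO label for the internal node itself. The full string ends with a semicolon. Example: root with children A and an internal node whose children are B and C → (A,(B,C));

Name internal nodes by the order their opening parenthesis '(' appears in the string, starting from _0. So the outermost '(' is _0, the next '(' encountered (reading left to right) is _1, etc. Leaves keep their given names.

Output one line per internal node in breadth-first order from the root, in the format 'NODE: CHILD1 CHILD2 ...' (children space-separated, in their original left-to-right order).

Input: ((M,Q,S),B,J,(D,V,C));
Scanning left-to-right, naming '(' by encounter order:
  pos 0: '(' -> open internal node _0 (depth 1)
  pos 1: '(' -> open internal node _1 (depth 2)
  pos 7: ')' -> close internal node _1 (now at depth 1)
  pos 13: '(' -> open internal node _2 (depth 2)
  pos 19: ')' -> close internal node _2 (now at depth 1)
  pos 20: ')' -> close internal node _0 (now at depth 0)
Total internal nodes: 3
BFS adjacency from root:
  _0: _1 B J _2
  _1: M Q S
  _2: D V C

Answer: _0: _1 B J _2
_1: M Q S
_2: D V C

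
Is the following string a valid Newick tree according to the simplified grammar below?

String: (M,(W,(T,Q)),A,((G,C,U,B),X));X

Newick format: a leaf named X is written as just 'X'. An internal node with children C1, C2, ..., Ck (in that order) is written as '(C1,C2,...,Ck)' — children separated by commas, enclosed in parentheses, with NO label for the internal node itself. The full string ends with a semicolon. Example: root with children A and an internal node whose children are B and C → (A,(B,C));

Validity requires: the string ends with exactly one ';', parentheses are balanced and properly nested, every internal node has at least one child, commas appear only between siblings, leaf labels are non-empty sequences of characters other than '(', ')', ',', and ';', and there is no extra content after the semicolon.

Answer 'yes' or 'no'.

Answer: no

Derivation:
Input: (M,(W,(T,Q)),A,((G,C,U,B),X));X
Paren balance: 5 '(' vs 5 ')' OK
Ends with single ';': False
Full parse: FAILS (must end with ;)
Valid: False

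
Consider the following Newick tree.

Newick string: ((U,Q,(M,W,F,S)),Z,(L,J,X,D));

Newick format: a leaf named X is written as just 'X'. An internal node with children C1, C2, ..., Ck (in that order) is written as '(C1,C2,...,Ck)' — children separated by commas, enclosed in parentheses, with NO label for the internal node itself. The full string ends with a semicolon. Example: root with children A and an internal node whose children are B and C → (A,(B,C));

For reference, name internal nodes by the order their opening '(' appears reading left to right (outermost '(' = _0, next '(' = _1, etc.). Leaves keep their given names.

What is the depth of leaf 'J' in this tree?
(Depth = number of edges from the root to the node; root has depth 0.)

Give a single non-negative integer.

Newick: ((U,Q,(M,W,F,S)),Z,(L,J,X,D));
Naming internals by '(' encounter order: outermost '(' = _0, next = _1, ...
Query node: J
Path from root: _0 -> _3 -> J
Depth of J: 2 (number of edges from root)

Answer: 2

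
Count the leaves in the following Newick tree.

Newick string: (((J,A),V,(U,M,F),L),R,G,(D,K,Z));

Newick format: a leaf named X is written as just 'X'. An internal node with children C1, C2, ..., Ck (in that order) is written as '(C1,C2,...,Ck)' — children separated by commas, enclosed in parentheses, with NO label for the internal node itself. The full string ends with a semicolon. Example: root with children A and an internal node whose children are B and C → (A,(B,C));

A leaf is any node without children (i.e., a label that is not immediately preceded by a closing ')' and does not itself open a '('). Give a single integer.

Answer: 12

Derivation:
Newick: (((J,A),V,(U,M,F),L),R,G,(D,K,Z));
Scan left-to-right; a leaf is any maximal label run not followed by '(':
  pos 3: leaf 'J' → count = 1
  pos 5: leaf 'A' → count = 2
  pos 8: leaf 'V' → count = 3
  pos 11: leaf 'U' → count = 4
  pos 13: leaf 'M' → count = 5
  pos 15: leaf 'F' → count = 6
  pos 18: leaf 'L' → count = 7
  pos 21: leaf 'R' → count = 8
  pos 23: leaf 'G' → count = 9
  pos 26: leaf 'D' → count = 10
  pos 28: leaf 'K' → count = 11
  pos 30: leaf 'Z' → count = 12
Total leaves: 12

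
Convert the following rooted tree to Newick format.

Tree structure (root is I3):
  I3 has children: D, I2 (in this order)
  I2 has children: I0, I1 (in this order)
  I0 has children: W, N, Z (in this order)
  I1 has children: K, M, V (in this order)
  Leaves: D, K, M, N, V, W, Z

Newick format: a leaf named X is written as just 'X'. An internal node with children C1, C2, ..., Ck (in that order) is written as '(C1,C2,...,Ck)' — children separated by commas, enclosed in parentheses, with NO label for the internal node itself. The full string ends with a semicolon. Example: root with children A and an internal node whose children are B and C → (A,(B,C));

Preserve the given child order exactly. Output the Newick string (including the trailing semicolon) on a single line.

Answer: (D,((W,N,Z),(K,M,V)));

Derivation:
internal I3 with children ['D', 'I2']
  leaf 'D' → 'D'
  internal I2 with children ['I0', 'I1']
    internal I0 with children ['W', 'N', 'Z']
      leaf 'W' → 'W'
      leaf 'N' → 'N'
      leaf 'Z' → 'Z'
    → '(W,N,Z)'
    internal I1 with children ['K', 'M', 'V']
      leaf 'K' → 'K'
      leaf 'M' → 'M'
      leaf 'V' → 'V'
    → '(K,M,V)'
  → '((W,N,Z),(K,M,V))'
→ '(D,((W,N,Z),(K,M,V)))'
Final: (D,((W,N,Z),(K,M,V)));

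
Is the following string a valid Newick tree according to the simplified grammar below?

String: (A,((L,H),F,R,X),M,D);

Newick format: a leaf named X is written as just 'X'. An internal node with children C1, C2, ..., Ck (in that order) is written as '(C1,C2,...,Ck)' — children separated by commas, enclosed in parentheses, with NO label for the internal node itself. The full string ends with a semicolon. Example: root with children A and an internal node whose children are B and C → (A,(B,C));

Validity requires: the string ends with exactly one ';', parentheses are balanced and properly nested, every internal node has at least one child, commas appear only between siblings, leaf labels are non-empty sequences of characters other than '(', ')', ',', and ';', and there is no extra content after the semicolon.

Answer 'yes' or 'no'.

Input: (A,((L,H),F,R,X),M,D);
Paren balance: 3 '(' vs 3 ')' OK
Ends with single ';': True
Full parse: OK
Valid: True

Answer: yes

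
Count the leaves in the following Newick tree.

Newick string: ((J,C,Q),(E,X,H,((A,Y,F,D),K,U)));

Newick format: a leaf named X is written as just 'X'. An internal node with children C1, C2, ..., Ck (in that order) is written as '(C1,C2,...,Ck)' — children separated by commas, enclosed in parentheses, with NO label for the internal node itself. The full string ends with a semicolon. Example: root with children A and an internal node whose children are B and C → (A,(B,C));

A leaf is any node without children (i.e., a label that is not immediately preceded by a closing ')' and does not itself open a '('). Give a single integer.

Answer: 12

Derivation:
Newick: ((J,C,Q),(E,X,H,((A,Y,F,D),K,U)));
Scan left-to-right; a leaf is any maximal label run not followed by '(':
  pos 2: leaf 'J' → count = 1
  pos 4: leaf 'C' → count = 2
  pos 6: leaf 'Q' → count = 3
  pos 10: leaf 'E' → count = 4
  pos 12: leaf 'X' → count = 5
  pos 14: leaf 'H' → count = 6
  pos 18: leaf 'A' → count = 7
  pos 20: leaf 'Y' → count = 8
  pos 22: leaf 'F' → count = 9
  pos 24: leaf 'D' → count = 10
  pos 27: leaf 'K' → count = 11
  pos 29: leaf 'U' → count = 12
Total leaves: 12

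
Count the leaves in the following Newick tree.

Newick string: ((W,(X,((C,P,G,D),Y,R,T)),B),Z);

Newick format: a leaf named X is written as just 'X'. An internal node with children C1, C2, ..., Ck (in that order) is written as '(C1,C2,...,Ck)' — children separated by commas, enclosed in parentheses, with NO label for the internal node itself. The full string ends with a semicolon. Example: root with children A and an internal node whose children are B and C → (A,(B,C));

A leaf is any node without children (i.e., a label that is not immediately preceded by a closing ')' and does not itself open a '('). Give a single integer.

Newick: ((W,(X,((C,P,G,D),Y,R,T)),B),Z);
Scan left-to-right; a leaf is any maximal label run not followed by '(':
  pos 2: leaf 'W' → count = 1
  pos 5: leaf 'X' → count = 2
  pos 9: leaf 'C' → count = 3
  pos 11: leaf 'P' → count = 4
  pos 13: leaf 'G' → count = 5
  pos 15: leaf 'D' → count = 6
  pos 18: leaf 'Y' → count = 7
  pos 20: leaf 'R' → count = 8
  pos 22: leaf 'T' → count = 9
  pos 26: leaf 'B' → count = 10
  pos 29: leaf 'Z' → count = 11
Total leaves: 11

Answer: 11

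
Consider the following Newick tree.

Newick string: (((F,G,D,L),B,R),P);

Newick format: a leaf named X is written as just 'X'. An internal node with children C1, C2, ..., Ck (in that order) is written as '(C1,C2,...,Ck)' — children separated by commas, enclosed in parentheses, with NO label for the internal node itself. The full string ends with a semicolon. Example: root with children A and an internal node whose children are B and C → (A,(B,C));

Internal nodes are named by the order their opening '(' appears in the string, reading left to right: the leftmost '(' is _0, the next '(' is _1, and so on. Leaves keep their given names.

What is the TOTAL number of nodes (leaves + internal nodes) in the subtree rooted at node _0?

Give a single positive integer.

Answer: 10

Derivation:
Newick: (((F,G,D,L),B,R),P);
Locate _0: it is the '(' at position 0 (the 1st '(' reading left to right).
Query: subtree rooted at _0
_0: subtree_size = 1 + 9
  _1: subtree_size = 1 + 7
    _2: subtree_size = 1 + 4
      F: subtree_size = 1 + 0
      G: subtree_size = 1 + 0
      D: subtree_size = 1 + 0
      L: subtree_size = 1 + 0
    B: subtree_size = 1 + 0
    R: subtree_size = 1 + 0
  P: subtree_size = 1 + 0
Total subtree size of _0: 10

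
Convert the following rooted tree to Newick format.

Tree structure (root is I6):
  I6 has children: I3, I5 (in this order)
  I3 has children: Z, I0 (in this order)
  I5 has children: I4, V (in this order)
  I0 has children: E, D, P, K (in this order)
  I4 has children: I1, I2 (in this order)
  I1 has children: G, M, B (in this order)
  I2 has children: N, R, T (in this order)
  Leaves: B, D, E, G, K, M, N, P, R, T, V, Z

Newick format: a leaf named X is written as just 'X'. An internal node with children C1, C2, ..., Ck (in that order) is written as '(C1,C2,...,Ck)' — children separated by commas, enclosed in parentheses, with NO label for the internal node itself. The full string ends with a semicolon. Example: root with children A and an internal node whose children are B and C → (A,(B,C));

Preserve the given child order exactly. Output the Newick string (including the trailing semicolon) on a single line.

internal I6 with children ['I3', 'I5']
  internal I3 with children ['Z', 'I0']
    leaf 'Z' → 'Z'
    internal I0 with children ['E', 'D', 'P', 'K']
      leaf 'E' → 'E'
      leaf 'D' → 'D'
      leaf 'P' → 'P'
      leaf 'K' → 'K'
    → '(E,D,P,K)'
  → '(Z,(E,D,P,K))'
  internal I5 with children ['I4', 'V']
    internal I4 with children ['I1', 'I2']
      internal I1 with children ['G', 'M', 'B']
        leaf 'G' → 'G'
        leaf 'M' → 'M'
        leaf 'B' → 'B'
      → '(G,M,B)'
      internal I2 with children ['N', 'R', 'T']
        leaf 'N' → 'N'
        leaf 'R' → 'R'
        leaf 'T' → 'T'
      → '(N,R,T)'
    → '((G,M,B),(N,R,T))'
    leaf 'V' → 'V'
  → '(((G,M,B),(N,R,T)),V)'
→ '((Z,(E,D,P,K)),(((G,M,B),(N,R,T)),V))'
Final: ((Z,(E,D,P,K)),(((G,M,B),(N,R,T)),V));

Answer: ((Z,(E,D,P,K)),(((G,M,B),(N,R,T)),V));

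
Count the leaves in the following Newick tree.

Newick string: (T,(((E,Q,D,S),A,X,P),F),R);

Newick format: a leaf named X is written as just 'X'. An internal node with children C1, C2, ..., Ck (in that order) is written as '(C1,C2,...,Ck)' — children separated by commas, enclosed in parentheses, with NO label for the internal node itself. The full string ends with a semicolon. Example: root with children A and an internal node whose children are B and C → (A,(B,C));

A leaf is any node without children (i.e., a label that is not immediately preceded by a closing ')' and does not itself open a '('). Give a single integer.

Answer: 10

Derivation:
Newick: (T,(((E,Q,D,S),A,X,P),F),R);
Scan left-to-right; a leaf is any maximal label run not followed by '(':
  pos 1: leaf 'T' → count = 1
  pos 6: leaf 'E' → count = 2
  pos 8: leaf 'Q' → count = 3
  pos 10: leaf 'D' → count = 4
  pos 12: leaf 'S' → count = 5
  pos 15: leaf 'A' → count = 6
  pos 17: leaf 'X' → count = 7
  pos 19: leaf 'P' → count = 8
  pos 22: leaf 'F' → count = 9
  pos 25: leaf 'R' → count = 10
Total leaves: 10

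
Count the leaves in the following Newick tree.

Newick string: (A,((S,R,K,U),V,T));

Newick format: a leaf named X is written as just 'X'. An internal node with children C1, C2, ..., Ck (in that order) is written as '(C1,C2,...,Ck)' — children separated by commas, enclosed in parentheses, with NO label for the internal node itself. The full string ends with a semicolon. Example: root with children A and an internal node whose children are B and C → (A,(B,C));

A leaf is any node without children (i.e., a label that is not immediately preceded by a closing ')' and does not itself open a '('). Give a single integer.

Newick: (A,((S,R,K,U),V,T));
Scan left-to-right; a leaf is any maximal label run not followed by '(':
  pos 1: leaf 'A' → count = 1
  pos 5: leaf 'S' → count = 2
  pos 7: leaf 'R' → count = 3
  pos 9: leaf 'K' → count = 4
  pos 11: leaf 'U' → count = 5
  pos 14: leaf 'V' → count = 6
  pos 16: leaf 'T' → count = 7
Total leaves: 7

Answer: 7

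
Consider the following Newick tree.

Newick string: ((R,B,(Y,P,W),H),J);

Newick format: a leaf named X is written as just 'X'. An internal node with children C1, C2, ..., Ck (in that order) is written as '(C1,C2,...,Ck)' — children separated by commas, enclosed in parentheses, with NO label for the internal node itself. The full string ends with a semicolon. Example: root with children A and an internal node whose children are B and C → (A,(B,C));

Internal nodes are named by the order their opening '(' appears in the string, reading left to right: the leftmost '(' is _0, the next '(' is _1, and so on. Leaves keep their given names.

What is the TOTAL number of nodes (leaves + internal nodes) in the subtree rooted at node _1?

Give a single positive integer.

Newick: ((R,B,(Y,P,W),H),J);
Locate _1: it is the '(' at position 1 (the 2nd '(' reading left to right).
Query: subtree rooted at _1
_1: subtree_size = 1 + 7
  R: subtree_size = 1 + 0
  B: subtree_size = 1 + 0
  _2: subtree_size = 1 + 3
    Y: subtree_size = 1 + 0
    P: subtree_size = 1 + 0
    W: subtree_size = 1 + 0
  H: subtree_size = 1 + 0
Total subtree size of _1: 8

Answer: 8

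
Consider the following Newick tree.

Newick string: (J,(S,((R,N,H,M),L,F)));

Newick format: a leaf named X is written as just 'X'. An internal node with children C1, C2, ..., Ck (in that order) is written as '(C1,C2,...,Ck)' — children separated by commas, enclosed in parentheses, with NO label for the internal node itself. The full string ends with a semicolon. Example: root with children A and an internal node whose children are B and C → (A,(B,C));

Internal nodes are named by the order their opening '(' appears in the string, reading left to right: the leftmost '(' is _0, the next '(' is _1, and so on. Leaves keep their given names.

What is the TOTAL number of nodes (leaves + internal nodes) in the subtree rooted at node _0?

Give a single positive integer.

Newick: (J,(S,((R,N,H,M),L,F)));
Locate _0: it is the '(' at position 0 (the 1st '(' reading left to right).
Query: subtree rooted at _0
_0: subtree_size = 1 + 11
  J: subtree_size = 1 + 0
  _1: subtree_size = 1 + 9
    S: subtree_size = 1 + 0
    _2: subtree_size = 1 + 7
      _3: subtree_size = 1 + 4
        R: subtree_size = 1 + 0
        N: subtree_size = 1 + 0
        H: subtree_size = 1 + 0
        M: subtree_size = 1 + 0
      L: subtree_size = 1 + 0
      F: subtree_size = 1 + 0
Total subtree size of _0: 12

Answer: 12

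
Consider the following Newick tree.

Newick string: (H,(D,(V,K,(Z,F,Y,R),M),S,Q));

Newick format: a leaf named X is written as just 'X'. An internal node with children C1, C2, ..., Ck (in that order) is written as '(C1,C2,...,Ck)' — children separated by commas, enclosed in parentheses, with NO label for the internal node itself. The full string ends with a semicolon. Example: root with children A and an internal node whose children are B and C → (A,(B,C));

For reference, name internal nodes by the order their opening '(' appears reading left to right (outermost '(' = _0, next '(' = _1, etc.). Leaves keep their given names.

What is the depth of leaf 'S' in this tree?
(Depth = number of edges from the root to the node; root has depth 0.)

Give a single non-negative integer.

Newick: (H,(D,(V,K,(Z,F,Y,R),M),S,Q));
Naming internals by '(' encounter order: outermost '(' = _0, next = _1, ...
Query node: S
Path from root: _0 -> _1 -> S
Depth of S: 2 (number of edges from root)

Answer: 2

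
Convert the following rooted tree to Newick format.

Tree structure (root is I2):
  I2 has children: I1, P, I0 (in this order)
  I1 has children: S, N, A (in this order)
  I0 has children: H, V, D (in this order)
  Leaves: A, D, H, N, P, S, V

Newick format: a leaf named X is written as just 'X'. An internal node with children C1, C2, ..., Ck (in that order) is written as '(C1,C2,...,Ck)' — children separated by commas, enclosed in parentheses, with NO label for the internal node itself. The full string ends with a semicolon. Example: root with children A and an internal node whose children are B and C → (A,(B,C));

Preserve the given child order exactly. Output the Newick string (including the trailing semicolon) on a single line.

Answer: ((S,N,A),P,(H,V,D));

Derivation:
internal I2 with children ['I1', 'P', 'I0']
  internal I1 with children ['S', 'N', 'A']
    leaf 'S' → 'S'
    leaf 'N' → 'N'
    leaf 'A' → 'A'
  → '(S,N,A)'
  leaf 'P' → 'P'
  internal I0 with children ['H', 'V', 'D']
    leaf 'H' → 'H'
    leaf 'V' → 'V'
    leaf 'D' → 'D'
  → '(H,V,D)'
→ '((S,N,A),P,(H,V,D))'
Final: ((S,N,A),P,(H,V,D));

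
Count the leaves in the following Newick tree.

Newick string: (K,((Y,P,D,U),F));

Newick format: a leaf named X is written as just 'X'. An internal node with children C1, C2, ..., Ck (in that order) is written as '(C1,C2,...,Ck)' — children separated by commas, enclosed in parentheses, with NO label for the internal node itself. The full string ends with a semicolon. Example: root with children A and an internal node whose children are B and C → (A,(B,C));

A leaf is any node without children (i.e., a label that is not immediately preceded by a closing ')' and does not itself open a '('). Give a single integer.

Newick: (K,((Y,P,D,U),F));
Scan left-to-right; a leaf is any maximal label run not followed by '(':
  pos 1: leaf 'K' → count = 1
  pos 5: leaf 'Y' → count = 2
  pos 7: leaf 'P' → count = 3
  pos 9: leaf 'D' → count = 4
  pos 11: leaf 'U' → count = 5
  pos 14: leaf 'F' → count = 6
Total leaves: 6

Answer: 6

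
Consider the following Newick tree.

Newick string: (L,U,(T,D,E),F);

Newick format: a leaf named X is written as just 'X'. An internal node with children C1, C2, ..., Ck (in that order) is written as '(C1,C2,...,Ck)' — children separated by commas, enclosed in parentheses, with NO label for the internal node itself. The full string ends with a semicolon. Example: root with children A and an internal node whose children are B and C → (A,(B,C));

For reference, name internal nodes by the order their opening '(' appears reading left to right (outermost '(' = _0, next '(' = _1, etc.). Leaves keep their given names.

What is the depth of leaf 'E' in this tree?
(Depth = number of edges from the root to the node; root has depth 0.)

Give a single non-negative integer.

Answer: 2

Derivation:
Newick: (L,U,(T,D,E),F);
Naming internals by '(' encounter order: outermost '(' = _0, next = _1, ...
Query node: E
Path from root: _0 -> _1 -> E
Depth of E: 2 (number of edges from root)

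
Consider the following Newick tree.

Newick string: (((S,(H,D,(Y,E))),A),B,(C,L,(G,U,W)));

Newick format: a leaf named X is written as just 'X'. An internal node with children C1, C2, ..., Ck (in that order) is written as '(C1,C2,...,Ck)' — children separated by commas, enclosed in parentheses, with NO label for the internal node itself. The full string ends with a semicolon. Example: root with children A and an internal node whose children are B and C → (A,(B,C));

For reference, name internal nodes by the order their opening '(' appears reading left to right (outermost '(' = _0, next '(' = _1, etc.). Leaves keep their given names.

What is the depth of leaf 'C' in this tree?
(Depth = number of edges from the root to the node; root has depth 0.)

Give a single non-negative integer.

Newick: (((S,(H,D,(Y,E))),A),B,(C,L,(G,U,W)));
Naming internals by '(' encounter order: outermost '(' = _0, next = _1, ...
Query node: C
Path from root: _0 -> _5 -> C
Depth of C: 2 (number of edges from root)

Answer: 2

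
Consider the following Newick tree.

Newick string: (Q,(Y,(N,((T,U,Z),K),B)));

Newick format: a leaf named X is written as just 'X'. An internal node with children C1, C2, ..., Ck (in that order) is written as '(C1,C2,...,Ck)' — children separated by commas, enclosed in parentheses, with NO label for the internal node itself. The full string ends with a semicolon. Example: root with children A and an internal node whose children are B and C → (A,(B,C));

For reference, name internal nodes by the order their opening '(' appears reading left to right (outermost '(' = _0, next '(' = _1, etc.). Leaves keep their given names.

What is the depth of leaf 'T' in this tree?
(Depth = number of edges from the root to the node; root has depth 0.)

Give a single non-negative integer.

Newick: (Q,(Y,(N,((T,U,Z),K),B)));
Naming internals by '(' encounter order: outermost '(' = _0, next = _1, ...
Query node: T
Path from root: _0 -> _1 -> _2 -> _3 -> _4 -> T
Depth of T: 5 (number of edges from root)

Answer: 5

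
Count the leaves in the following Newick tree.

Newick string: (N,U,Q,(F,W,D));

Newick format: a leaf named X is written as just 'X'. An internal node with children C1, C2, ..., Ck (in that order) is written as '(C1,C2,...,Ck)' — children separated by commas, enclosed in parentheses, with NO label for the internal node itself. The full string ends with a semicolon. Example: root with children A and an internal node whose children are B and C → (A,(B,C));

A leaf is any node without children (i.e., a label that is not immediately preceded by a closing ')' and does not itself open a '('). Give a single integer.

Answer: 6

Derivation:
Newick: (N,U,Q,(F,W,D));
Scan left-to-right; a leaf is any maximal label run not followed by '(':
  pos 1: leaf 'N' → count = 1
  pos 3: leaf 'U' → count = 2
  pos 5: leaf 'Q' → count = 3
  pos 8: leaf 'F' → count = 4
  pos 10: leaf 'W' → count = 5
  pos 12: leaf 'D' → count = 6
Total leaves: 6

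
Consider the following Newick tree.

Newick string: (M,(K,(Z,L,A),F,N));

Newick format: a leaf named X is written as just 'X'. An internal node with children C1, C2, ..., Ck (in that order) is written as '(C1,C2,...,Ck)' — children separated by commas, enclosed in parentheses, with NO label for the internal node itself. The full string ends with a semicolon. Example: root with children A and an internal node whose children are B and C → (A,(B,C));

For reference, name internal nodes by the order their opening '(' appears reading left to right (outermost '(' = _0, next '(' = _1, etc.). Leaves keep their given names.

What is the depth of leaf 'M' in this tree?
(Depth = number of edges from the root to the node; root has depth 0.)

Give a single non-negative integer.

Newick: (M,(K,(Z,L,A),F,N));
Naming internals by '(' encounter order: outermost '(' = _0, next = _1, ...
Query node: M
Path from root: _0 -> M
Depth of M: 1 (number of edges from root)

Answer: 1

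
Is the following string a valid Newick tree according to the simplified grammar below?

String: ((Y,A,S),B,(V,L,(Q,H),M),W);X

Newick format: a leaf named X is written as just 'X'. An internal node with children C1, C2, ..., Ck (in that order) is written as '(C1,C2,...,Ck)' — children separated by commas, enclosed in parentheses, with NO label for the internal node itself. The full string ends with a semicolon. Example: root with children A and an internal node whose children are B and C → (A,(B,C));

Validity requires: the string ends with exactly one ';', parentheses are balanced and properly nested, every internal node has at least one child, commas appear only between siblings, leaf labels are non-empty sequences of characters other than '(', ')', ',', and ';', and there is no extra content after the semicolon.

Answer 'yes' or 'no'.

Input: ((Y,A,S),B,(V,L,(Q,H),M),W);X
Paren balance: 4 '(' vs 4 ')' OK
Ends with single ';': False
Full parse: FAILS (must end with ;)
Valid: False

Answer: no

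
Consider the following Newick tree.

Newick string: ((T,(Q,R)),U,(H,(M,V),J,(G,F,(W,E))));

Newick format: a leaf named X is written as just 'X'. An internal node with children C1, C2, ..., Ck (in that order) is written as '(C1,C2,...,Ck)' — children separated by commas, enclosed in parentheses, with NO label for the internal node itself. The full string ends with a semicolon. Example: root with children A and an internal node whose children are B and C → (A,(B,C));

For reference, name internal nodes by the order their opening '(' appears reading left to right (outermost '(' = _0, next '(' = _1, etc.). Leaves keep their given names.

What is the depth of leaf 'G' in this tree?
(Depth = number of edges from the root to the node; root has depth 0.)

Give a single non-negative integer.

Answer: 3

Derivation:
Newick: ((T,(Q,R)),U,(H,(M,V),J,(G,F,(W,E))));
Naming internals by '(' encounter order: outermost '(' = _0, next = _1, ...
Query node: G
Path from root: _0 -> _3 -> _5 -> G
Depth of G: 3 (number of edges from root)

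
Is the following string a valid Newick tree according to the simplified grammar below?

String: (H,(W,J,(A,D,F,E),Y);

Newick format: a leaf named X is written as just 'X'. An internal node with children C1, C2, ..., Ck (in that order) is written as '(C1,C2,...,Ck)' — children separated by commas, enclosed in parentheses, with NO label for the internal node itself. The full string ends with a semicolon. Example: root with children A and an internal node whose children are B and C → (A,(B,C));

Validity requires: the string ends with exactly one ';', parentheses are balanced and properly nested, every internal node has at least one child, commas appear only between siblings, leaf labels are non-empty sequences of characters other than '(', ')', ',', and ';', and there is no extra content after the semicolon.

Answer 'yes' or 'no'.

Input: (H,(W,J,(A,D,F,E),Y);
Paren balance: 3 '(' vs 2 ')' MISMATCH
Ends with single ';': True
Full parse: FAILS (expected , or ) at pos 20)
Valid: False

Answer: no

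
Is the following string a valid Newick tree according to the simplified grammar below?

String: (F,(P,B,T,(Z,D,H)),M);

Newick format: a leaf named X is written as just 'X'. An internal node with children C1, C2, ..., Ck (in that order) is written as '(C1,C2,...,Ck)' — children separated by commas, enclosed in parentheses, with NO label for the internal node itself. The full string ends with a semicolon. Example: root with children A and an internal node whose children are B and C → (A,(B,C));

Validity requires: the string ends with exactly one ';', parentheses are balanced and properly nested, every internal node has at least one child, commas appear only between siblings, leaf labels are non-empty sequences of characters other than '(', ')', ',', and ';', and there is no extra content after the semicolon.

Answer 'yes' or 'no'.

Answer: yes

Derivation:
Input: (F,(P,B,T,(Z,D,H)),M);
Paren balance: 3 '(' vs 3 ')' OK
Ends with single ';': True
Full parse: OK
Valid: True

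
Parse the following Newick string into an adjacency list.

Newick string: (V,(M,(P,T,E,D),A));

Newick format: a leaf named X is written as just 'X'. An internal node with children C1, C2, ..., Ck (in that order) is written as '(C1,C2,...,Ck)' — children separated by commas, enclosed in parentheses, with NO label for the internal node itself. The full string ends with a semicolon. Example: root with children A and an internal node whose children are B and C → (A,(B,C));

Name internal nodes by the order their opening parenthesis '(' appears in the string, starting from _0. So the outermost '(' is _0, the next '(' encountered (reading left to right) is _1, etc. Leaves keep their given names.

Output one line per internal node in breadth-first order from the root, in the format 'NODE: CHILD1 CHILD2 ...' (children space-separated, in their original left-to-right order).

Answer: _0: V _1
_1: M _2 A
_2: P T E D

Derivation:
Input: (V,(M,(P,T,E,D),A));
Scanning left-to-right, naming '(' by encounter order:
  pos 0: '(' -> open internal node _0 (depth 1)
  pos 3: '(' -> open internal node _1 (depth 2)
  pos 6: '(' -> open internal node _2 (depth 3)
  pos 14: ')' -> close internal node _2 (now at depth 2)
  pos 17: ')' -> close internal node _1 (now at depth 1)
  pos 18: ')' -> close internal node _0 (now at depth 0)
Total internal nodes: 3
BFS adjacency from root:
  _0: V _1
  _1: M _2 A
  _2: P T E D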